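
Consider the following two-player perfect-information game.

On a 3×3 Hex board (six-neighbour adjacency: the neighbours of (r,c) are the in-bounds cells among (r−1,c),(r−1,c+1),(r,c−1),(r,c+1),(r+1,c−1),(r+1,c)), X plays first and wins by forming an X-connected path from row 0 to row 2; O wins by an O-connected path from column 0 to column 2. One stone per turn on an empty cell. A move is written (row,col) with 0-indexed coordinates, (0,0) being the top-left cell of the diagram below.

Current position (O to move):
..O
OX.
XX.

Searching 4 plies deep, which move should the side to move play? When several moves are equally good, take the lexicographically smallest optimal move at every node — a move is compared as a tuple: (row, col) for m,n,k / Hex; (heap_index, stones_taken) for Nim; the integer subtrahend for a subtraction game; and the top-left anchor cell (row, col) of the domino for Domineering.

[..O/OX./XX.] O move#1: (0,0):-1/O.O/OX./XX., (0,1):+1/.OO/OX./XX.*, (1,2):-1/..O/OXO/XX., (2,2):-1/..O/OX./XXO
[.OO/OX./XX.] end (terminal -1, X#2); searched ..O/OX./XX. to 4

O's best at [..O/OX./XX.]: (0,1)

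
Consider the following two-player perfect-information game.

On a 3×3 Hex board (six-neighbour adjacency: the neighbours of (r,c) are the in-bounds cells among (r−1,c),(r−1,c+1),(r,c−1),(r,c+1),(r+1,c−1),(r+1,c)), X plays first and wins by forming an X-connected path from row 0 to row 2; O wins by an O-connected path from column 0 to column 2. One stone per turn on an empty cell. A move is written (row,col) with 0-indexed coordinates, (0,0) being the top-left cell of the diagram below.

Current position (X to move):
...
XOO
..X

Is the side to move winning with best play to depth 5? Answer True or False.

X winning at [.../XOO/..X]: True

ply 1, X at .../XOO/..X | (0,0)=-1→X../XOO/..X; (0,1)=-1→.X./XOO/..X; (0,2)=-1→..X/XOO/..X; (2,0)=+1→.../XOO/X.X*; (2,1)=-1→.../XOO/.XX
ply 2, O at .../XOO/X.X | (0,0)=-1→O../XOO/X.X*; (0,1)=-1→.O./XOO/X.X; (0,2)=-1→..O/XOO/X.X; (2,1)=-1→.../XOO/XOX
ply 3, X at O../XOO/X.X | (0,1)=+1→OX./XOO/X.X*; (0,2)=-1→O.X/XOO/X.X; (2,1)=-1→O../XOO/XXX
ply 4: OX./XOO/X.X is terminal -1 (O); from .../XOO/..X depth 5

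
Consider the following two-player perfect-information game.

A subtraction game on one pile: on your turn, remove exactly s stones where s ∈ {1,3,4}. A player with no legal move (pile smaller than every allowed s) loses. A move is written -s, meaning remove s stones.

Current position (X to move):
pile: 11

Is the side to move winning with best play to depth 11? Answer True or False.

[11] X move#1: -1:-1/10, -3:-1/8, -4:+1/7*
[7] O move#2: -1:-1/6*, -3:-1/4, -4:-1/3
[6] X move#3: -1:-1/5, -3:-1/3, -4:+1/2*
[2] O move#4: -1:-1/1*
[1] X move#5: -1:+1/0*
[0] end (terminal -1, O#6); searched 11 to 11

X winning at [11]: True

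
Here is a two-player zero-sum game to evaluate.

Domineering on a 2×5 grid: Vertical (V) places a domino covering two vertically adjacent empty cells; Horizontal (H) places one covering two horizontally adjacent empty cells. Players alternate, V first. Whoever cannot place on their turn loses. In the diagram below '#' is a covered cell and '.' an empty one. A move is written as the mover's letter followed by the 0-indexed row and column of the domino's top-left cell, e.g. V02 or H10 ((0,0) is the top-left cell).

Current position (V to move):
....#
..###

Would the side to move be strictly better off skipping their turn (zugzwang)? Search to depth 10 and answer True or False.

zugzwang(....#/..###, V) = False

[....#/..###] V move#1: V00:-1/#...#/#.###, V01:+1/.#..#/.####*
[.#..#/.####] H move#2: H02:-1/.####/.####*
[.####/.####] V move#3: V00:+1/#####/#####*
[#####/#####] end (terminal -1, H#4); searched ....#/..### to 10
pass branch (H moves first from the same position):
  | [....#/..###] H move#1: H00:+1/##..#/..###*, H01:-1/.##.#/..###, H02:-1/..###/..###, H10:+1/....#/#####
  | [##..#/..###] end (terminal -1, V#2); searched ....#/..### to 10
V moving scores +1; V passing scores -1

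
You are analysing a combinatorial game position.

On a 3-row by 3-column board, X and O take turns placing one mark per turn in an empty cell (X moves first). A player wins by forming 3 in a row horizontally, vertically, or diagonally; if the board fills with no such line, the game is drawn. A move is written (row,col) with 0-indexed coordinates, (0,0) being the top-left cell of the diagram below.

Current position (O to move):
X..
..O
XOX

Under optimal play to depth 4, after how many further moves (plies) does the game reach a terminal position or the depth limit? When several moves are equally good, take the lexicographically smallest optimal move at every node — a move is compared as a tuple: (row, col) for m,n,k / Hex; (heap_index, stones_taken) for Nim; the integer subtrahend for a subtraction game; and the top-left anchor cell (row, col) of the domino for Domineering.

PV length from [X../..O/XOX]: 2 plies

ply 1, O at X../..O/XOX | (0,1)=-1→XO./..O/XOX*; (0,2)=-1→X.O/..O/XOX; (1,0)=-1→X../O.O/XOX; (1,1)=-1→X../.OO/XOX
ply 2, X at XO./..O/XOX | (0,2)=-1→XOX/..O/XOX; (1,0)=+1→XO./X.O/XOX*; (1,1)=+1→XO./.XO/XOX
ply 3: XO./X.O/XOX is terminal -1 (O); from X../..O/XOX depth 4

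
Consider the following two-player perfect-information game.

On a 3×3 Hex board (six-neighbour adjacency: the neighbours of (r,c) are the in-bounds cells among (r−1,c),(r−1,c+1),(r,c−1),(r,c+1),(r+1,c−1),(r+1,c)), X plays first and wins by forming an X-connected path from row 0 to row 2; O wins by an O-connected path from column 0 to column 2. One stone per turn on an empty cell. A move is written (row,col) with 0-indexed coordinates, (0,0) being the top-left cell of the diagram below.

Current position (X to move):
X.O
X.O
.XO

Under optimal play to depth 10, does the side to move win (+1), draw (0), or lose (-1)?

value(X.O/X.O/.XO, X) = +1

[X.O/X.O/.XO] X move#1: (0,1):+1/XXO/X.O/.XO*, (1,1):+1/X.O/XXO/.XO, (2,0):+1/X.O/X.O/XXO
[XXO/X.O/.XO] O move#2: (1,1):-1/XXO/XOO/.XO*, (2,0):-1/XXO/X.O/OXO
[XXO/XOO/.XO] X move#3: (2,0):+1/XXO/XOO/XXO*
[XXO/XOO/XXO] end (terminal -1, O#4); searched X.O/X.O/.XO to 10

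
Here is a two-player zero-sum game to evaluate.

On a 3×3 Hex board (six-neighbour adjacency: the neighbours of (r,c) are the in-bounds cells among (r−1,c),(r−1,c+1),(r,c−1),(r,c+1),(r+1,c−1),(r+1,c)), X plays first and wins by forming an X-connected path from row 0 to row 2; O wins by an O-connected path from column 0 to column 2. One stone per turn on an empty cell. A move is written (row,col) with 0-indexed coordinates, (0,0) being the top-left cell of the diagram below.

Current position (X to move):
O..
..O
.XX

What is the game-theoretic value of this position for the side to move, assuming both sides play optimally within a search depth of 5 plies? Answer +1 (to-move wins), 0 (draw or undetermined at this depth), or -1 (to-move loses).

value(O../..O/.XX, X) = +1

p1 X@[O../..O/.XX]: (0,1)[OX./..O/.XX]-1 (0,2)[O.X/..O/.XX]-1 (1,0)[O../X.O/.XX]-1 (1,1)[O../.XO/.XX]+1* (2,0)[O../..O/XXX]-1
p2 O@[O../.XO/.XX]: (0,1)[OO./.XO/.XX]-1* (0,2)[O.O/.XO/.XX]-1 (1,0)[O../OXO/.XX]-1 (2,0)[O../.XO/OXX]-1
p3 X@[OO./.XO/.XX]: (0,2)[OOX/.XO/.XX]+1* (1,0)[OO./XXO/.XX]-1 (2,0)[OO./.XO/XXX]-1
p4 O@[OOX/.XO/.XX] terminal -1; root [O../..O/.XX] d5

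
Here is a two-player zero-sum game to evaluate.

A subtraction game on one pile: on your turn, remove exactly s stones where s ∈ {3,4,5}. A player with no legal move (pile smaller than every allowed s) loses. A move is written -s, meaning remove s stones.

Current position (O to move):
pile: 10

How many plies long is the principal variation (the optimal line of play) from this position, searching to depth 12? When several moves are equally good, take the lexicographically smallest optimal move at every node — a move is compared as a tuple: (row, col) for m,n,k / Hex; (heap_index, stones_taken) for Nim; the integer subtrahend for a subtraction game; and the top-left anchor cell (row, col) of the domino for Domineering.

PV length from [10]: 2 plies

ply 1, O at 10 | -3=-1→7*; -4=-1→6; -5=-1→5
ply 2, X at 7 | -3=-1→4; -4=-1→3; -5=+1→2*
ply 3: 2 is terminal -1 (O); from 10 depth 12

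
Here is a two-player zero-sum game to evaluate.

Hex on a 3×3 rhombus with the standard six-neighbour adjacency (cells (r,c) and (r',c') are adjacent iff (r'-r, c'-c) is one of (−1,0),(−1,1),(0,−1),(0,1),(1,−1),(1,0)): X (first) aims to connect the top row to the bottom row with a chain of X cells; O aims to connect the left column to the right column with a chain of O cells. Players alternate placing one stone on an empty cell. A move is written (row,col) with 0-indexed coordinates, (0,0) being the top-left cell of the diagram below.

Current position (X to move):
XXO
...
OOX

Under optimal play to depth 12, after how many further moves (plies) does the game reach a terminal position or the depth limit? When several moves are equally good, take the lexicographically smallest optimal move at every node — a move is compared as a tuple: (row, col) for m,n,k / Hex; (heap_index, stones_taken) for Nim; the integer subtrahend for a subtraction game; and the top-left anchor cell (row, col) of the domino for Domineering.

p1 X@[XXO/.../OOX]: (1,0)[XXO/X../OOX]-1* (1,1)[XXO/.X./OOX]-1 (1,2)[XXO/..X/OOX]-1
p2 O@[XXO/X../OOX]: (1,1)[XXO/XO./OOX]+1* (1,2)[XXO/X.O/OOX]+1
p3 X@[XXO/XO./OOX] terminal -1; root [XXO/.../OOX] d12

PV length from [XXO/.../OOX]: 2 plies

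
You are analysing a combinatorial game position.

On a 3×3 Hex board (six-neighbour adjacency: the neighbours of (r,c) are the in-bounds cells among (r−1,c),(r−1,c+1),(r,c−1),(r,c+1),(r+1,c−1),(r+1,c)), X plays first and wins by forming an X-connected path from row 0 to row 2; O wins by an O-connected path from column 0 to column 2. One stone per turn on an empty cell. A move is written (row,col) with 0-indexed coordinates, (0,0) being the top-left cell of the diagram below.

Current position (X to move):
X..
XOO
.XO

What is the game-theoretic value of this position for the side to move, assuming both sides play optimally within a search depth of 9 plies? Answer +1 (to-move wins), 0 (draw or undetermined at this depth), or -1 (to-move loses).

[X../XOO/.XO] X move#1: (0,1):-1/XX./XOO/.XO, (0,2):-1/X.X/XOO/.XO, (2,0):+1/X../XOO/XXO*
[X../XOO/XXO] end (terminal -1, O#2); searched X../XOO/.XO to 9

value(X../XOO/.XO, X) = +1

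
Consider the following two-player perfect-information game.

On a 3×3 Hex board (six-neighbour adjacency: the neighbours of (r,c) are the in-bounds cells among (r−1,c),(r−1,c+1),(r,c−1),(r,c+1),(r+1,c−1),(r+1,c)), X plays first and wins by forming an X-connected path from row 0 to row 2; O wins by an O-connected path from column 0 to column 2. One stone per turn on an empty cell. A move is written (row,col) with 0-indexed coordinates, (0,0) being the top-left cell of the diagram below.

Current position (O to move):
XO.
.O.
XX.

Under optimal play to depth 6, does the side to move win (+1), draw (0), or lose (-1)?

value(XO./.O./XX., O) = +1

[XO./.O./XX.] O move#1: (0,2):-1/XOO/.O./XX., (1,0):+1/XO./OO./XX.*, (1,2):-1/XO./.OO/XX., (2,2):-1/XO./.O./XXO
[XO./OO./XX.] X move#2: (0,2):-1/XOX/OO./XX.*, (1,2):-1/XO./OOX/XX., (2,2):-1/XO./OO./XXX
[XOX/OO./XX.] O move#3: (1,2):+1/XOX/OOO/XX.*, (2,2):-1/XOX/OO./XXO
[XOX/OOO/XX.] end (terminal -1, X#4); searched XO./.O./XX. to 6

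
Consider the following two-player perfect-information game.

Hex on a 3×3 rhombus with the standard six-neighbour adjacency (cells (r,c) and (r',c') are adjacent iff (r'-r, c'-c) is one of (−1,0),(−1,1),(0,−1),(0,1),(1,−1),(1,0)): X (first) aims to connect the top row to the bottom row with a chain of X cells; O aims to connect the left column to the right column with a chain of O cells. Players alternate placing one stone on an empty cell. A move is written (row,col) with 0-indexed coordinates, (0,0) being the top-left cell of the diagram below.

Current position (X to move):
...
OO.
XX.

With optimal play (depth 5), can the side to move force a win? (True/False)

X winning at [.../OO./XX.]: False

ply 1, X at .../OO./XX. | (0,0)=-1→X../OO./XX.*; (0,1)=-1→.X./OO./XX.; (0,2)=-1→..X/OO./XX.; (1,2)=-1→.../OOX/XX.; (2,2)=-1→.../OO./XXX
ply 2, O at X../OO./XX. | (0,1)=+1→XO./OO./XX.*; (0,2)=+1→X.O/OO./XX.; (1,2)=+1→X../OOO/XX.; (2,2)=+1→X../OO./XXO
ply 3, X at XO./OO./XX. | (0,2)=-1→XOX/OO./XX.*; (1,2)=-1→XO./OOX/XX.; (2,2)=-1→XO./OO./XXX
ply 4, O at XOX/OO./XX. | (1,2)=+1→XOX/OOO/XX.*; (2,2)=-1→XOX/OO./XXO
ply 5: XOX/OOO/XX. is terminal -1 (X); from .../OO./XX. depth 5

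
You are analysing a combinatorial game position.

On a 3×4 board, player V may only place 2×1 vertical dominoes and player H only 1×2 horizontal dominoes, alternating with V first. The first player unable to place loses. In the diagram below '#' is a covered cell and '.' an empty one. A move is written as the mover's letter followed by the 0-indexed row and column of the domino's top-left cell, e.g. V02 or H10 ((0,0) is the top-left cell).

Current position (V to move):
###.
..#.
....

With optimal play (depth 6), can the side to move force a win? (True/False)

p1 V@[###./..#./....]: V03[####/..##/....]-1 V10[###./#.#./#...]+1* V11[###./.##./.#..]+1 V13[###./..##/...#]-1
p2 H@[###./#.#./#...]: H21[###./#.#./###.]-1* H22[###./#.#./#.##]-1
p3 V@[###./#.#./###.]: V03[####/#.##/###.]+1* V13[###./#.##/####]+1
p4 H@[####/#.##/###.] terminal -1; root [###./..#./....] d6

V winning at [###./..#./....]: True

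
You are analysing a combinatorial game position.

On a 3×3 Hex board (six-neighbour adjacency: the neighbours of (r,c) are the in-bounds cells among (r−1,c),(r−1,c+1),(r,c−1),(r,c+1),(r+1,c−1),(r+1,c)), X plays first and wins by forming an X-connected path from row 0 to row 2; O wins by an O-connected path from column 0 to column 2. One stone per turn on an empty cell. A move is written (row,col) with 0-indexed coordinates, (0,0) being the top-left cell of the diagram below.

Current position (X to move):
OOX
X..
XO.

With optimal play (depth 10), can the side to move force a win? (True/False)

X winning at [OOX/X../XO.]: True

[OOX/X../XO.] X move#1: (1,1):+1/OOX/XX./XO.*, (1,2):+1/OOX/X.X/XO., (2,2):+1/OOX/X../XOX
[OOX/XX./XO.] end (terminal -1, O#2); searched OOX/X../XO. to 10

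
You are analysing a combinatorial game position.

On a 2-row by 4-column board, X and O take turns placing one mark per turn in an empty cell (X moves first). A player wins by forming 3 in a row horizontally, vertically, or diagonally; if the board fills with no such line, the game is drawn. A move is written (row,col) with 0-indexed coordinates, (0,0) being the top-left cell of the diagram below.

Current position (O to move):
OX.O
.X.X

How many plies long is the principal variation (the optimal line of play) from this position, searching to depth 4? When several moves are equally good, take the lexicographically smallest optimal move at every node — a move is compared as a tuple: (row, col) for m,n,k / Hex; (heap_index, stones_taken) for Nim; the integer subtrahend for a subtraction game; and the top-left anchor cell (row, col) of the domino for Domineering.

ply 1, O at OX.O/.X.X | (0,2)=-1→OXOO/.X.X; (1,0)=-1→OX.O/OX.X; (1,2)=+0→OX.O/.XOX*
ply 2, X at OX.O/.XOX | (0,2)=+0→OXXO/.XOX*; (1,0)=+0→OX.O/XXOX
ply 3, O at OXXO/.XOX | (1,0)=+0→OXXO/OXOX*
ply 4: OXXO/OXOX is terminal +0 (X); from OX.O/.X.X depth 4

PV length from [OX.O/.X.X]: 3 plies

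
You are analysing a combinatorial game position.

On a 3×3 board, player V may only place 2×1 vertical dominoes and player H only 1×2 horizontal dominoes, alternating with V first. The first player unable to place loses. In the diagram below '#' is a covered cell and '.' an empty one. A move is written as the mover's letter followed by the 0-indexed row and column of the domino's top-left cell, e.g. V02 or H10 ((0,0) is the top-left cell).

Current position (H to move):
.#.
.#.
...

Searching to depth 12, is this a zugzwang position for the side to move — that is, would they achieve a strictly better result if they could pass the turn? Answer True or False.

[.#./.#./...] H move#1: H20:-1/.#./.#./##.*, H21:-1/.#./.#./.##
[.#./.#./##.] V move#2: V00:+1/##./##./##.*, V02:+1/.##/.##/##., V12:+1/.#./.##/###
[##./##./##.] end (terminal -1, H#3); searched .#./.#./... to 12
if H skipped the turn, V would face:
~ [.#./.#./...] V move#1: V00:+1/##./##./...*, V02:+1/.##/.##/..., V10:+1/.#./##./#.., V12:+1/.#./.##/..#
~ [##./##./...] H move#2: H20:-1/##./##./##.*, H21:-1/##./##./.##
~ [##./##./##.] V move#3: V02:+1/###/###/##.*, V12:+1/##./###/###
~ [###/###/##.] end (terminal -1, H#4); searched .#./.#./... to 12
compare (H): move=-1 vs pass=-1

zugzwang(.#./.#./..., H) = False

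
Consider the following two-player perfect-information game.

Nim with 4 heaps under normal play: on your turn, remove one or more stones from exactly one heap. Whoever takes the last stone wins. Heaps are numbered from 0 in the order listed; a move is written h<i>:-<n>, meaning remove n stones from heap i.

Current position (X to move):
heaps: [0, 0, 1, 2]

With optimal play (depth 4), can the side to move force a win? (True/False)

[(0,0,1,2)] X move#1: h2:-1:-1/(0,0,0,2), h3:-1:+1/(0,0,1,1)*, h3:-2:-1/(0,0,1,0)
[(0,0,1,1)] O move#2: h2:-1:-1/(0,0,0,1)*, h3:-1:-1/(0,0,1,0)
[(0,0,0,1)] X move#3: h3:-1:+1/(0,0,0,0)*
[(0,0,0,0)] end (terminal -1, O#4); searched (0,0,1,2) to 4

X winning at [(0,0,1,2)]: True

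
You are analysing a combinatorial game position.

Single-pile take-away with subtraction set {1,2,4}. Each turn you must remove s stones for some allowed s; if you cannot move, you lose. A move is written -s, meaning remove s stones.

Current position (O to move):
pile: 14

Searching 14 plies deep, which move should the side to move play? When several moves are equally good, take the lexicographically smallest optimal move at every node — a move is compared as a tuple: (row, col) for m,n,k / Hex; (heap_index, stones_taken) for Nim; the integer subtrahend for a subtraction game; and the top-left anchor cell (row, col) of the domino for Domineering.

p1 O@[14]: -1[13]-1 -2[12]+1* -4[10]-1
p2 X@[12]: -1[11]-1* -2[10]-1 -4[8]-1
p3 O@[11]: -1[10]-1 -2[9]+1* -4[7]-1
p4 X@[9]: -1[8]-1* -2[7]-1 -4[5]-1
p5 O@[8]: -1[7]-1 -2[6]+1* -4[4]-1
p6 X@[6]: -1[5]-1* -2[4]-1 -4[2]-1
p7 O@[5]: -1[4]-1 -2[3]+1* -4[1]-1
p8 X@[3]: -1[2]-1* -2[1]-1
p9 O@[2]: -1[1]-1 -2[0]+1*
p10 X@[0] terminal -1; root [14] d14

O's best at [14]: -2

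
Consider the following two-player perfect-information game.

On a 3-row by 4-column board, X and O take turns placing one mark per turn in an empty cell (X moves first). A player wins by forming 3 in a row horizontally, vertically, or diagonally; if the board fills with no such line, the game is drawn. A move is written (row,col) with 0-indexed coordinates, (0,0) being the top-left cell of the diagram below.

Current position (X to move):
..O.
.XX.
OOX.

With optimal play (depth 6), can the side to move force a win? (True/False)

ply 1, X at ..O./.XX./OOX. | (0,0)=+1→X.O./.XX./OOX.*; (0,1)=+1→.XO./.XX./OOX.; (0,3)=+1→..OX/.XX./OOX.; (1,0)=+1→..O./XXX./OOX.; (1,3)=+1→..O./.XXX/OOX.; (2,3)=+1→..O./.XX./OOXX
ply 2: X.O./.XX./OOX. is terminal -1 (O); from ..O./.XX./OOX. depth 6

X winning at [..O./.XX./OOX.]: True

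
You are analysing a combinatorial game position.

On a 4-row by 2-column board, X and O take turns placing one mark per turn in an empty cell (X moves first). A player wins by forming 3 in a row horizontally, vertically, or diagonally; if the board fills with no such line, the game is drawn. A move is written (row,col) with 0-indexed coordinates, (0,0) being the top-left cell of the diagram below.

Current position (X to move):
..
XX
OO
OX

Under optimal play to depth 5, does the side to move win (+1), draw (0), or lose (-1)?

value(../XX/OO/OX, X) = 0

ply 1, X at ../XX/OO/OX | (0,0)=+0→X./XX/OO/OX*; (0,1)=+0→.X/XX/OO/OX
ply 2, O at X./XX/OO/OX | (0,1)=+0→XO/XX/OO/OX*
ply 3: XO/XX/OO/OX is terminal +0 (X); from ../XX/OO/OX depth 5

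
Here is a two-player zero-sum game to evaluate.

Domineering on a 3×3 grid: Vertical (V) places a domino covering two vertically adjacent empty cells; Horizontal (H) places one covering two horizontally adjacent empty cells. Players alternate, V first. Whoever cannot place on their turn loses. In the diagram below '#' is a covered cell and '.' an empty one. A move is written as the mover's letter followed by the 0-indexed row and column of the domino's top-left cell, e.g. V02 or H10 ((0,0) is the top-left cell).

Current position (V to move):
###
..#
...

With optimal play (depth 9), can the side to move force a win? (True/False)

V winning at [###/..#/...]: True

ply 1, V at ###/..#/... | V10=-1→###/#.#/#..; V11=+1→###/.##/.#.*
ply 2: ###/.##/.#. is terminal -1 (H); from ###/..#/... depth 9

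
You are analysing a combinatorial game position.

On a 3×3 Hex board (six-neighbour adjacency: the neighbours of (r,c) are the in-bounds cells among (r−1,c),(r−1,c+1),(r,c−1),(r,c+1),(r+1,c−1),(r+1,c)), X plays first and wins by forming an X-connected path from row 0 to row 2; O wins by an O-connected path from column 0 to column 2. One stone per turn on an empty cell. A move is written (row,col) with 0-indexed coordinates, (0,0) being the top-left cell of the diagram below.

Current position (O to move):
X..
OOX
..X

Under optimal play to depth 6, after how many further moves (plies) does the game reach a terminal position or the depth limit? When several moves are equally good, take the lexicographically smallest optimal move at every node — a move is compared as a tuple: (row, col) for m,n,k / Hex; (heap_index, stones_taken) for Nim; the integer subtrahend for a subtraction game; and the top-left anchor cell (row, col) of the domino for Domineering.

[X../OOX/..X] O move#1: (0,1):-1/XO./OOX/..X, (0,2):+1/X.O/OOX/..X*, (2,0):-1/X../OOX/O.X, (2,1):-1/X../OOX/.OX
[X.O/OOX/..X] end (terminal -1, X#2); searched X../OOX/..X to 6

PV length from [X../OOX/..X]: 1 ply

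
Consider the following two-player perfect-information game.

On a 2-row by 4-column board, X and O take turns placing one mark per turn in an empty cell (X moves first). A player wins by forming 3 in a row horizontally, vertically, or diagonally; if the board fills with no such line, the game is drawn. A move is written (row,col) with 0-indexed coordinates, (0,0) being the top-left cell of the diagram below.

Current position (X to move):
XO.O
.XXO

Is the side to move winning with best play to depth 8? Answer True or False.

ply 1, X at XO.O/.XXO | (0,2)=+0→XOXO/.XXO; (1,0)=+1→XO.O/XXXO*
ply 2: XO.O/XXXO is terminal -1 (O); from XO.O/.XXO depth 8

X winning at [XO.O/.XXO]: True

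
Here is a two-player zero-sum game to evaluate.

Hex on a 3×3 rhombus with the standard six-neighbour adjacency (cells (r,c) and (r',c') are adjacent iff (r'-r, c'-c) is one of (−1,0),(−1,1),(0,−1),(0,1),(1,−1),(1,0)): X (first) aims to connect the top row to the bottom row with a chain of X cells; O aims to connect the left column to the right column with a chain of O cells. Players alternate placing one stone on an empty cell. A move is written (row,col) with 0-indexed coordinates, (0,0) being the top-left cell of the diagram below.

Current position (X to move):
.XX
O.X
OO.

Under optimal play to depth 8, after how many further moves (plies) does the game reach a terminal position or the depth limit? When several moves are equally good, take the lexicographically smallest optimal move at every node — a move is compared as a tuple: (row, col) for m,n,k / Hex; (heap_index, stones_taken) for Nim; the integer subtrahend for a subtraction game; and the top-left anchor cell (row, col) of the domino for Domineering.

PV length from [.XX/O.X/OO.]: 1 ply

ply 1, X at .XX/O.X/OO. | (0,0)=-1→XXX/O.X/OO.; (1,1)=-1→.XX/OXX/OO.; (2,2)=+1→.XX/O.X/OOX*
ply 2: .XX/O.X/OOX is terminal -1 (O); from .XX/O.X/OO. depth 8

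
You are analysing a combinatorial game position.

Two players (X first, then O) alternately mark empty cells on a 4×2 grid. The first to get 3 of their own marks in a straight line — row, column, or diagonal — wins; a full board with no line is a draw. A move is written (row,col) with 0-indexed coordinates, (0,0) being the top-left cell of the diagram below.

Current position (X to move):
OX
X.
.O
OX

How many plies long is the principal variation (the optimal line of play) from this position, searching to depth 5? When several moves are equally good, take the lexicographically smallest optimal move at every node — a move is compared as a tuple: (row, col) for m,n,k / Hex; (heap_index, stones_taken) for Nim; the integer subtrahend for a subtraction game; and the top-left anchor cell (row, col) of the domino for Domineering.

PV length from [OX/X./.O/OX]: 2 plies

[OX/X./.O/OX] X move#1: (1,1):+0/OX/XX/.O/OX*, (2,0):+0/OX/X./XO/OX
[OX/XX/.O/OX] O move#2: (2,0):+0/OX/XX/OO/OX*
[OX/XX/OO/OX] end (terminal +0, X#3); searched OX/X./.O/OX to 5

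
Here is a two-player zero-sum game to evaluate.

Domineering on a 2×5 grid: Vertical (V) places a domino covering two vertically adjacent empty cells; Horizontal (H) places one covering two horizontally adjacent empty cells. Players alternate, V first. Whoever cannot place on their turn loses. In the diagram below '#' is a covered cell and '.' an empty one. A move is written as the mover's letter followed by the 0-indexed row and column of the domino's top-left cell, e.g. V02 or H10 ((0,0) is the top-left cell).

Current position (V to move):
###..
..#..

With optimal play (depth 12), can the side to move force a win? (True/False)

[###../..#..] V move#1: V03:+1/####./..##.*, V04:+1/###.#/..#.#
[####./..##.] H move#2: H10:-1/####./####.*
[####./####.] V move#3: V04:+1/#####/#####*
[#####/#####] end (terminal -1, H#4); searched ###../..#.. to 12

V winning at [###../..#..]: True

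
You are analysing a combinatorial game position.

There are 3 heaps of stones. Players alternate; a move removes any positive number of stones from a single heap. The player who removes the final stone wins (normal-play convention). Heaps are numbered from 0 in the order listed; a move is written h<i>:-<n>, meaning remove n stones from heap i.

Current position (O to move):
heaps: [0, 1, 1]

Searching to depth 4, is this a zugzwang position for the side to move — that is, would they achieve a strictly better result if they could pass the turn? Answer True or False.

p1 O@[(0,1,1)]: h1:-1[(0,0,1)]-1* h2:-1[(0,1,0)]-1
p2 X@[(0,0,1)]: h2:-1[(0,0,0)]+1*
p3 O@[(0,0,0)] terminal -1; root [(0,1,1)] d4
suppose O passes — search the same position with X to move:
pass> p1 X@[(0,1,1)]: h1:-1[(0,0,1)]-1* h2:-1[(0,1,0)]-1
pass> p2 O@[(0,0,1)]: h2:-1[(0,0,0)]+1*
pass> p3 X@[(0,0,0)] terminal -1; root [(0,1,1)] d4
for O: play -1, pass +1

zugzwang((0,1,1), O) = True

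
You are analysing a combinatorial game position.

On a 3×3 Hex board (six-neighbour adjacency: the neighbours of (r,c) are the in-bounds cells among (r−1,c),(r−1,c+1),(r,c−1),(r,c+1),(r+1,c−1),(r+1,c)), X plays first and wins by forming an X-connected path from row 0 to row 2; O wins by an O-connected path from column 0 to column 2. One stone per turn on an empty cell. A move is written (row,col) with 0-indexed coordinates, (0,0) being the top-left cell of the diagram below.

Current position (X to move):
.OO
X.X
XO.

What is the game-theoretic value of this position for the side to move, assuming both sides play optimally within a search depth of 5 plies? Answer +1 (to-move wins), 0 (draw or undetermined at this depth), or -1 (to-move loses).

value(.OO/X.X/XO., X) = +1

ply 1, X at .OO/X.X/XO. | (0,0)=+1→XOO/X.X/XO.*; (1,1)=-1→.OO/XXX/XO.; (2,2)=-1→.OO/X.X/XOX
ply 2: XOO/X.X/XO. is terminal -1 (O); from .OO/X.X/XO. depth 5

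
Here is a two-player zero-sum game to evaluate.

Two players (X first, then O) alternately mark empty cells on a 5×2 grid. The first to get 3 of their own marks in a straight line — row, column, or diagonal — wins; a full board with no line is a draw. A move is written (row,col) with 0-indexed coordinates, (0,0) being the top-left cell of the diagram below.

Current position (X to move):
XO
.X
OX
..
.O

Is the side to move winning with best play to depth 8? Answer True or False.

X winning at [XO/.X/OX/../.O]: True

ply 1, X at XO/.X/OX/../.O | (1,0)=+0→XO/XX/OX/../.O; (3,0)=+0→XO/.X/OX/X./.O; (3,1)=+1→XO/.X/OX/.X/.O*; (4,0)=+0→XO/.X/OX/../XO
ply 2: XO/.X/OX/.X/.O is terminal -1 (O); from XO/.X/OX/../.O depth 8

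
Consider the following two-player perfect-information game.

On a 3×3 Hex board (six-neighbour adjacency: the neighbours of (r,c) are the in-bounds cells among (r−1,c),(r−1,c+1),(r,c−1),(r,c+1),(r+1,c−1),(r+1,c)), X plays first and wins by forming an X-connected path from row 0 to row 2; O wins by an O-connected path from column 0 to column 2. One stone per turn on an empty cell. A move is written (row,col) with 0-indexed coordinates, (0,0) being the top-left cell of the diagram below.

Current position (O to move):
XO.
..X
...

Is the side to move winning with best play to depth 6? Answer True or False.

[XO./..X/...] O move#1: (0,2):-1/XOO/..X/...*, (1,0):-1/XO./O.X/..., (1,1):-1/XO./.OX/..., (2,0):-1/XO./..X/O.., (2,1):-1/XO./..X/.O., (2,2):-1/XO./..X/..O
[XOO/..X/...] X move#2: (1,0):+1/XOO/X.X/...*, (1,1):-1/XOO/.XX/..., (2,0):-1/XOO/..X/X.., (2,1):-1/XOO/..X/.X., (2,2):-1/XOO/..X/..X
[XOO/X.X/...] O move#3: (1,1):-1/XOO/XOX/...*, (2,0):-1/XOO/X.X/O.., (2,1):-1/XOO/X.X/.O., (2,2):-1/XOO/X.X/..O
[XOO/XOX/...] X move#4: (2,0):+1/XOO/XOX/X..*, (2,1):-1/XOO/XOX/.X., (2,2):-1/XOO/XOX/..X
[XOO/XOX/X..] end (terminal -1, O#5); searched XO./..X/... to 6

O winning at [XO./..X/...]: False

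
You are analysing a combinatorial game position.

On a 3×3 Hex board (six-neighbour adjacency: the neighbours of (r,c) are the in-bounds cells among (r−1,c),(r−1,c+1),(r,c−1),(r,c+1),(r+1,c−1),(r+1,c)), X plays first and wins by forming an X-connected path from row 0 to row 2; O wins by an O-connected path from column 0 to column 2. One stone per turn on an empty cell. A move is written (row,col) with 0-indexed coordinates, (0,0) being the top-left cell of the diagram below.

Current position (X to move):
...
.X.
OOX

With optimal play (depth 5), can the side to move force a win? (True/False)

p1 X@[.../.X./OOX]: (0,0)[X../.X./OOX]-1 (0,1)[.X./.X./OOX]-1 (0,2)[..X/.X./OOX]-1 (1,0)[.../XX./OOX]-1 (1,2)[.../.XX/OOX]+1*
p2 O@[.../.XX/OOX]: (0,0)[O../.XX/OOX]-1* (0,1)[.O./.XX/OOX]-1 (0,2)[..O/.XX/OOX]-1 (1,0)[.../OXX/OOX]-1
p3 X@[O../.XX/OOX]: (0,1)[OX./.XX/OOX]+1* (0,2)[O.X/.XX/OOX]+1 (1,0)[O../XXX/OOX]+1
p4 O@[OX./.XX/OOX] terminal -1; root [.../.X./OOX] d5

X winning at [.../.X./OOX]: True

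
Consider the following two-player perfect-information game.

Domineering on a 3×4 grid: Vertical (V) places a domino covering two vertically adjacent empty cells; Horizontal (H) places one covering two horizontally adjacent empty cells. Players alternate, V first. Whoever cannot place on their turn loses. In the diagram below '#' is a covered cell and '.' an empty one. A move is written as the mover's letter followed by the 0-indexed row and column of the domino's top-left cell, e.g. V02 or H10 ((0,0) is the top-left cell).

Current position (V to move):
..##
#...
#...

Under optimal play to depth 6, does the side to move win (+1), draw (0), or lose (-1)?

value(..##/#.../#..., V) = +1

p1 V@[..##/#.../#...]: V01[.###/##../#...]-1 V11[..##/##../##..]-1 V12[..##/#.#./#.#.]+1* V13[..##/#..#/#..#]-1
p2 H@[..##/#.#./#.#.]: H00[####/#.#./#.#.]-1*
p3 V@[####/#.#./#.#.]: V11[####/###./###.]+1* V13[####/#.##/#.##]+1
p4 H@[####/###./###.] terminal -1; root [..##/#.../#...] d6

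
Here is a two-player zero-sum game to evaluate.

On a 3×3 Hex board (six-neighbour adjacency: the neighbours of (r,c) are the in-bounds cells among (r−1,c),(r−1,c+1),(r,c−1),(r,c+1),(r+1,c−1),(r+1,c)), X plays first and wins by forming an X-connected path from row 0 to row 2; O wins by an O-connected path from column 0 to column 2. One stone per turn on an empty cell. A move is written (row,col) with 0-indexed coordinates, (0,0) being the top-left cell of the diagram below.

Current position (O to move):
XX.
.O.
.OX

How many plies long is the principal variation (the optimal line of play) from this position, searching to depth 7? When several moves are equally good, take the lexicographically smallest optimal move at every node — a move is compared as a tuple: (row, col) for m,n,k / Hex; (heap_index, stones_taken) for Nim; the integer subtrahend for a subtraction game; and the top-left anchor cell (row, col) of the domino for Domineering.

p1 O@[XX./.O./.OX]: (0,2)[XXO/.O./.OX]+1* (1,0)[XX./OO./.OX]+1 (1,2)[XX./.OO/.OX]+1 (2,0)[XX./.O./OOX]+1
p2 X@[XXO/.O./.OX]: (1,0)[XXO/XO./.OX]-1* (1,2)[XXO/.OX/.OX]-1 (2,0)[XXO/.O./XOX]-1
p3 O@[XXO/XO./.OX]: (1,2)[XXO/XOO/.OX]-1 (2,0)[XXO/XO./OOX]+1*
p4 X@[XXO/XO./OOX] terminal -1; root [XX./.O./.OX] d7

PV length from [XX./.O./.OX]: 3 plies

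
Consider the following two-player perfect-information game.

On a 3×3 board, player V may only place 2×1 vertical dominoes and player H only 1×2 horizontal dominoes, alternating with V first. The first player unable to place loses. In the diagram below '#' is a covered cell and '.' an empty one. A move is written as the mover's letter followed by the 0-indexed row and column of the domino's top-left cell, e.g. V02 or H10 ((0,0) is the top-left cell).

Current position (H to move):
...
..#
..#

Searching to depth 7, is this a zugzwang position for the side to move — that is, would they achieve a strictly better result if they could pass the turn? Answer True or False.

zugzwang(.../..#/..#, H) = False

ply 1, H at .../..#/..# | H00=-1→##./..#/..#; H01=-1→.##/..#/..#; H10=+1→.../###/..#*; H20=-1→.../..#/###
ply 2: .../###/..# is terminal -1 (V); from .../..#/..# depth 7
suppose H passes — search the same position with V to move:
pass> ply 1, V at .../..#/..# | V00=+1→#../#.#/..#*; V01=+1→.#./.##/..#; V10=+1→.../#.#/#.#; V11=+1→.../.##/.##
pass> ply 2, H at #../#.#/..# | H01=-1→###/#.#/..#*; H20=-1→#../#.#/###
pass> ply 3, V at ###/#.#/..# | V11=+1→###/###/.##*
pass> ply 4: ###/###/.## is terminal -1 (H); from .../..#/..# depth 7
for H: play +1, pass -1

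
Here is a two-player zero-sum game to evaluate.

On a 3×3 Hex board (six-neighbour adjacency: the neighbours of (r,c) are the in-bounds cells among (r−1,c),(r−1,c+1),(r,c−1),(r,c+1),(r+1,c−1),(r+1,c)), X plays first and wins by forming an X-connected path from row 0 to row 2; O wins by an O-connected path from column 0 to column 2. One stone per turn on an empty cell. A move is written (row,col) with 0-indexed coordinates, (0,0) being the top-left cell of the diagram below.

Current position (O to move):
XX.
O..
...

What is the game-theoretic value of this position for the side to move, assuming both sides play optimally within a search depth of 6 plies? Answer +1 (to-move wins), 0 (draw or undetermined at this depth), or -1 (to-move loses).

value(XX./O../..., O) = +1

p1 O@[XX./O../...]: (0,2)[XXO/O../...]-1 (1,1)[XX./OO./...]+1* (1,2)[XX./O.O/...]-1 (2,0)[XX./O../O..]-1 (2,1)[XX./O../.O.]+1 (2,2)[XX./O../..O]-1
p2 X@[XX./OO./...]: (0,2)[XXX/OO./...]-1* (1,2)[XX./OOX/...]-1 (2,0)[XX./OO./X..]-1 (2,1)[XX./OO./.X.]-1 (2,2)[XX./OO./..X]-1
p3 O@[XXX/OO./...]: (1,2)[XXX/OOO/...]+1* (2,0)[XXX/OO./O..]-1 (2,1)[XXX/OO./.O.]+1 (2,2)[XXX/OO./..O]+1
p4 X@[XXX/OOO/...] terminal -1; root [XX./O../...] d6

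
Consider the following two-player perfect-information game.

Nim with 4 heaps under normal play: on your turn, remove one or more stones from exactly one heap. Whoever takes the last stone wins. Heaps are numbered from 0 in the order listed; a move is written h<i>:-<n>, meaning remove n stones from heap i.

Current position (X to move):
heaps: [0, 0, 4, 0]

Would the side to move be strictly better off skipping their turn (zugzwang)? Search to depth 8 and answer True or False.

zugzwang((0,0,4,0), X) = False

ply 1, X at (0,0,4,0) | h2:-1=-1→(0,0,3,0); h2:-2=-1→(0,0,2,0); h2:-3=-1→(0,0,1,0); h2:-4=+1→(0,0,0,0)*
ply 2: (0,0,0,0) is terminal -1 (O); from (0,0,4,0) depth 8
suppose X passes — search the same position with O to move:
pass> ply 1, O at (0,0,4,0) | h2:-1=-1→(0,0,3,0); h2:-2=-1→(0,0,2,0); h2:-3=-1→(0,0,1,0); h2:-4=+1→(0,0,0,0)*
pass> ply 2: (0,0,0,0) is terminal -1 (X); from (0,0,4,0) depth 8
for X: play +1, pass -1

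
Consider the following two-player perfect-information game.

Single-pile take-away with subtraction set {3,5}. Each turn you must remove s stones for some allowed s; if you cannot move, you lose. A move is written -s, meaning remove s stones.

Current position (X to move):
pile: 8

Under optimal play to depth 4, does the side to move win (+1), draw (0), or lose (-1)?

value(8, X) = -1

ply 1, X at 8 | -3=-1→5*; -5=-1→3
ply 2, O at 5 | -3=+1→2*; -5=+1→0
ply 3: 2 is terminal -1 (X); from 8 depth 4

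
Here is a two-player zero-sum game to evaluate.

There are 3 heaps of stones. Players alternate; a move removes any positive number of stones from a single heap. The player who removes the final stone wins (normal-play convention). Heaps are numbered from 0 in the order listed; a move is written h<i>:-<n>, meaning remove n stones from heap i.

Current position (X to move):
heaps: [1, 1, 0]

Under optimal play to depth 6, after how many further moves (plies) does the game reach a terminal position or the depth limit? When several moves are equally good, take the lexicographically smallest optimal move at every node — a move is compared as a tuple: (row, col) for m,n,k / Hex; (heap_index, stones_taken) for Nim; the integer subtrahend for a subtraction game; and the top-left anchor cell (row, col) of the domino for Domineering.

[(1,1,0)] X move#1: h0:-1:-1/(0,1,0)*, h1:-1:-1/(1,0,0)
[(0,1,0)] O move#2: h1:-1:+1/(0,0,0)*
[(0,0,0)] end (terminal -1, X#3); searched (1,1,0) to 6

PV length from [(1,1,0)]: 2 plies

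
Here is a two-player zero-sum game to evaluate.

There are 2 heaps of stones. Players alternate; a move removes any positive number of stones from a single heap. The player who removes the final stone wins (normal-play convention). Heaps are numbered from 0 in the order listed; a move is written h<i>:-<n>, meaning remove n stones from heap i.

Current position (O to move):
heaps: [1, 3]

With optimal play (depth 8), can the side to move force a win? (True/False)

O winning at [(1,3)]: True

p1 O@[(1,3)]: h0:-1[(0,3)]-1 h1:-1[(1,2)]-1 h1:-2[(1,1)]+1* h1:-3[(1,0)]-1
p2 X@[(1,1)]: h0:-1[(0,1)]-1* h1:-1[(1,0)]-1
p3 O@[(0,1)]: h1:-1[(0,0)]+1*
p4 X@[(0,0)] terminal -1; root [(1,3)] d8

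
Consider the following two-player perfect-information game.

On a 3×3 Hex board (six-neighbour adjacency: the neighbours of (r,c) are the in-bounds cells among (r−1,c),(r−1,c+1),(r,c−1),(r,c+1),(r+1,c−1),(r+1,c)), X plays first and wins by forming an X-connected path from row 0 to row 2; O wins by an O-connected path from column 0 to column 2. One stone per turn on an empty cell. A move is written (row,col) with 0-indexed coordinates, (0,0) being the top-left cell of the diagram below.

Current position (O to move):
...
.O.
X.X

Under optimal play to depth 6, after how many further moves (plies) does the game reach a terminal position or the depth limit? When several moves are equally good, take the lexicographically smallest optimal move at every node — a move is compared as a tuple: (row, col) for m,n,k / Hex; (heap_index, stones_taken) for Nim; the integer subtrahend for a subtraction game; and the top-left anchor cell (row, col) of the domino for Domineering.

ply 1, O at .../.O./X.X | (0,0)=+1→O../.O./X.X*; (0,1)=+1→.O./.O./X.X; (0,2)=-1→..O/.O./X.X; (1,0)=+1→.../OO./X.X; (1,2)=-1→.../.OO/X.X; (2,1)=-1→.../.O./XOX
ply 2, X at O../.O./X.X | (0,1)=-1→OX./.O./X.X*; (0,2)=-1→O.X/.O./X.X; (1,0)=-1→O../XO./X.X; (1,2)=-1→O../.OX/X.X; (2,1)=-1→O../.O./XXX
ply 3, O at OX./.O./X.X | (0,2)=-1→OXO/.O./X.X; (1,0)=+1→OX./OO./X.X*; (1,2)=-1→OX./.OO/X.X; (2,1)=-1→OX./.O./XOX
ply 4, X at OX./OO./X.X | (0,2)=-1→OXX/OO./X.X*; (1,2)=-1→OX./OOX/X.X; (2,1)=-1→OX./OO./XXX
ply 5, O at OXX/OO./X.X | (1,2)=+1→OXX/OOO/X.X*; (2,1)=-1→OXX/OO./XOX
ply 6: OXX/OOO/X.X is terminal -1 (X); from .../.O./X.X depth 6

PV length from [.../.O./X.X]: 5 plies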